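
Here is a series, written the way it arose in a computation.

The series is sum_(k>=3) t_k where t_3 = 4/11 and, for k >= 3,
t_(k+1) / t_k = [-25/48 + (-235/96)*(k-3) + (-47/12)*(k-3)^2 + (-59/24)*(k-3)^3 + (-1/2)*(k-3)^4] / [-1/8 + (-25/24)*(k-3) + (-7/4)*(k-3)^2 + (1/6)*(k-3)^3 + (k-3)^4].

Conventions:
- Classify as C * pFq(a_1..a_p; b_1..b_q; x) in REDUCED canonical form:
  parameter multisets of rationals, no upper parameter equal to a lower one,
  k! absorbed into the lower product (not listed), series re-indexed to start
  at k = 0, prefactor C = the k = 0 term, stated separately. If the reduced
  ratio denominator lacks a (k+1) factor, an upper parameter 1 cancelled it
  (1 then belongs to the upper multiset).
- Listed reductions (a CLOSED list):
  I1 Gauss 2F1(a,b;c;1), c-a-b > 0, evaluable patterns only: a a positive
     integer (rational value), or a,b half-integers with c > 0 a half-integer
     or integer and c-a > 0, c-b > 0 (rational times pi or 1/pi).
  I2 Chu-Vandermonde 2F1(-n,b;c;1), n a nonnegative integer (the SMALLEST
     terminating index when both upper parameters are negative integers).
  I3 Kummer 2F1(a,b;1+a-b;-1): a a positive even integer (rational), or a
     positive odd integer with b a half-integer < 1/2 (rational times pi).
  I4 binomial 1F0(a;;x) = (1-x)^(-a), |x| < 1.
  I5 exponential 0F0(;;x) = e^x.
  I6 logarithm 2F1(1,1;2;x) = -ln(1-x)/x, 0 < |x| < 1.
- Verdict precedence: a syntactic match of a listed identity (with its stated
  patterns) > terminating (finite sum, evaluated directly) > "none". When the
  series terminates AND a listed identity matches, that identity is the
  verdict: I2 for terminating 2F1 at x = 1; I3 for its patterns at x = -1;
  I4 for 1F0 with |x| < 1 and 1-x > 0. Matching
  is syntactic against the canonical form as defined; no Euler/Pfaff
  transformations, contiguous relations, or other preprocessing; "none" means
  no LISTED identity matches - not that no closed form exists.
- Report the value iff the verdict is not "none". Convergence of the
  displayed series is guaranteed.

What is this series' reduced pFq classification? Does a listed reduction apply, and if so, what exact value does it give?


Reduced: x = -1/2, 3F2, upper = {2/3, 5/4, 5/2}, lower = {-3/2, 1/6}, C = 4/11. Verdict: none - at argument -1/2 the multisets {2/3, 5/4, 5/2} ; {-3/2, 1/6} match no listed identity.

Structural cue: from the first term 4/11: factor the ratio over Q (C = 4/11): negated roots = parameters.
Term ratio: r(k) = (-1/2) * (k+2/3) (k+5/4) (k+5/2) / [(k-3/2) (k+1/6) (k+1)] - rational in k. x = (-1/2); t_0 = 4/11; negate the roots.


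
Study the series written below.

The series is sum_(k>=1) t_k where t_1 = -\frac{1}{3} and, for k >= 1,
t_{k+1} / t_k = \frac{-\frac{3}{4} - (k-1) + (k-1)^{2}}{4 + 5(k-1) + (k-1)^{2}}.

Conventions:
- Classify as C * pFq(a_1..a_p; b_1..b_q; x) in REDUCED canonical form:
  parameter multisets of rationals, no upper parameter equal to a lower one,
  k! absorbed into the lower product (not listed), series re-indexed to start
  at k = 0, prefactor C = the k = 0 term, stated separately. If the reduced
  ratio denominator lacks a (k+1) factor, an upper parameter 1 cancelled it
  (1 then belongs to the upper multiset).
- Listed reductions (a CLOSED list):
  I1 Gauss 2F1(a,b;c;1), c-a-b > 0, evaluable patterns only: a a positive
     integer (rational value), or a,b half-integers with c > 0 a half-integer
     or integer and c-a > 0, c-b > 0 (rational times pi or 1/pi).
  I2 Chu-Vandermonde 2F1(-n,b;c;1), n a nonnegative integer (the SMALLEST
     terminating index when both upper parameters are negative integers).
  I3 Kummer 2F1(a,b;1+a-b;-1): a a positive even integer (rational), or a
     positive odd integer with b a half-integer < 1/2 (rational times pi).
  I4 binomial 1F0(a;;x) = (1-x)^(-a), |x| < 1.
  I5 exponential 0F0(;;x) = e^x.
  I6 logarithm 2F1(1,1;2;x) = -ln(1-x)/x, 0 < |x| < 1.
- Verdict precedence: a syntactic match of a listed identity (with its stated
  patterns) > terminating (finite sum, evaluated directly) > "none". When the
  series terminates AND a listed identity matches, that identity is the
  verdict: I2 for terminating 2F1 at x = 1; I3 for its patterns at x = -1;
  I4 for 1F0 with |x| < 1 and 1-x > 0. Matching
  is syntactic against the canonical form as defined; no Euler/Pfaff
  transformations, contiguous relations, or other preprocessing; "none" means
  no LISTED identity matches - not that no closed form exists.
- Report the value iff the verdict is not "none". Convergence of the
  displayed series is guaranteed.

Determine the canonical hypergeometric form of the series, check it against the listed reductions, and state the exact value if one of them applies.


With C = -\frac{1}{3}: the canonical form is 2F1(-\frac{3}{2}, \frac{1}{2}; 4; 1). Verdict at x = 1: Gauss's theorem I1 (half-integer case) matches (x = 1; upper {-\frac{3}{2}, \frac{1}{2}} half-integers, c = 4 in the evaluable pattern). Hence: \left(-\frac{4096}{4725}\right) / \pi.

Structural cue: with t_0 = -\frac{1}{3}, roots of the ratio polynomials (C = -1/3, x = 1) are the negated parameters.
Adjacent-term ratio: r(k) = 1 * (k-\frac{3}{2}) (k+\frac{1}{2}) / [(k+4) (k+1)] - poly over poly, x = 1 from leading terms; C = -\frac{1}{3} at k = 0.


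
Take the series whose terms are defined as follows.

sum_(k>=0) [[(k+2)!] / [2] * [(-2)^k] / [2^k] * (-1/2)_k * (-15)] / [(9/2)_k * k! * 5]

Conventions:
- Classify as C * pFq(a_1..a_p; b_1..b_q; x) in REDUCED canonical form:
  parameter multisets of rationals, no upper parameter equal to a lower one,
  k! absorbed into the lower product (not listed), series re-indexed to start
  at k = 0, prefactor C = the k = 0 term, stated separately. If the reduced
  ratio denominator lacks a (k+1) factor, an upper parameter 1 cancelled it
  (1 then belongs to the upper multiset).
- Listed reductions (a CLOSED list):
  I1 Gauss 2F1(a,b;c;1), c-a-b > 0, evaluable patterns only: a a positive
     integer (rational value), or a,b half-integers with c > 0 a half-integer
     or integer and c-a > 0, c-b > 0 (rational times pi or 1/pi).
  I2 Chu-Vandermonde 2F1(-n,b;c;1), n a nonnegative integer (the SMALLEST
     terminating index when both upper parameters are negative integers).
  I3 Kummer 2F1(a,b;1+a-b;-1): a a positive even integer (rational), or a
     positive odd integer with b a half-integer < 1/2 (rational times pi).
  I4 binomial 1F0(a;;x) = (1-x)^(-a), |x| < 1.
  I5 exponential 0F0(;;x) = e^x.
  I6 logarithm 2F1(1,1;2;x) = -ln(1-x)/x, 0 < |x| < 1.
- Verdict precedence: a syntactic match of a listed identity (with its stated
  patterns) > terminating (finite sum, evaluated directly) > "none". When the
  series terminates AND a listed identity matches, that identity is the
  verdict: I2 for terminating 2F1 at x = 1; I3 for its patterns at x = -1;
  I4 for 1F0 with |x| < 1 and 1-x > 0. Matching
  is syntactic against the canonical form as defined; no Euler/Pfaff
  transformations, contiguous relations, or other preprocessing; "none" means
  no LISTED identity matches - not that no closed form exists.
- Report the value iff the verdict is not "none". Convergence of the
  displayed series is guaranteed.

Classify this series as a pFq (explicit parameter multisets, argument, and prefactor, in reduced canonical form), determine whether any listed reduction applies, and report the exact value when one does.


Classification (C = -3): 2F1 with upper {-1/2, 3}, lower {9/2}, argument x = -1. Verdict: Kummer (I3) applies (x = -1; c = 9/2 equals 1+a-b for upper {-1/2, 3}: listed pattern). Sum: (-315/256) * pi.

Key step: t_0 being -3, the constant factors (C = -3, x = -1) combine into one prefactor.
Consecutive-term ratio: r(k) = (-1) * (k-1/2) (k+3) / [(k+9/2) (k+1)] ; factor over Q: parameters, x = (-1), and C = -3.


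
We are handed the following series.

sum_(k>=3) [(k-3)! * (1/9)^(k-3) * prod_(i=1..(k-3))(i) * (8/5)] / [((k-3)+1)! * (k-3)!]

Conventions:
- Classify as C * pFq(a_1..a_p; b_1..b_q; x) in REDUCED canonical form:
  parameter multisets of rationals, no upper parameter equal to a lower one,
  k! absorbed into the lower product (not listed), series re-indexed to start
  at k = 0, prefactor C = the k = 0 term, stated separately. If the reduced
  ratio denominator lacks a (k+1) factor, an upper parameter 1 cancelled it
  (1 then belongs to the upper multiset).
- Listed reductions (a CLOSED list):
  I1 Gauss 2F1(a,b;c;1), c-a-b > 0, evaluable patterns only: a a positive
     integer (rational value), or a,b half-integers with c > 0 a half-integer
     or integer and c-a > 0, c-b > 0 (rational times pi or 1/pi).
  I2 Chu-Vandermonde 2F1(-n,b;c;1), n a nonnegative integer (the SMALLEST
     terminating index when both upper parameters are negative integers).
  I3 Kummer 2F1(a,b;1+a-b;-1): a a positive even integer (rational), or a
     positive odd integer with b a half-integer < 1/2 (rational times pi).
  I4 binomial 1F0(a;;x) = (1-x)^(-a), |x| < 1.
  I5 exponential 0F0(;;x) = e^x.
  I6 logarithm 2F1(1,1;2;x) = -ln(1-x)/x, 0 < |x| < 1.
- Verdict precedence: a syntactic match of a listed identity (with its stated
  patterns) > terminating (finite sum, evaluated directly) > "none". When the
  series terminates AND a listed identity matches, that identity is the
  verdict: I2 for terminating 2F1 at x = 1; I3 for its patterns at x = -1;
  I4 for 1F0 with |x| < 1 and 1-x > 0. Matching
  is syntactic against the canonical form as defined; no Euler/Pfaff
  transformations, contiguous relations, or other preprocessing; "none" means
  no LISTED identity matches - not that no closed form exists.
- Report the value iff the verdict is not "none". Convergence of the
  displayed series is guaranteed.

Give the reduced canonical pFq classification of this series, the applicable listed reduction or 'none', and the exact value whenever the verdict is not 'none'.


At argument 1/9: a 2F1 with upper {1, 1}, lower {2}, scaled by C = 8/5. Verdict: logarithm (I6) matches (the logarithm: parameters (1,1;2), x = 1/9). Value: (-72/5) * ln(8/9).

The tell: from the first term 8/5: the factorial ratio (prefactor 8/5) (k+a-1)!/(a-1)! is a rising factorial (a)_k.
Ratio: r(k) = (1/9) * (k+1) (k+1) / [(k+2) (k+1)] ; factor over Q: parameters, x = (1/9), and C = 8/5.


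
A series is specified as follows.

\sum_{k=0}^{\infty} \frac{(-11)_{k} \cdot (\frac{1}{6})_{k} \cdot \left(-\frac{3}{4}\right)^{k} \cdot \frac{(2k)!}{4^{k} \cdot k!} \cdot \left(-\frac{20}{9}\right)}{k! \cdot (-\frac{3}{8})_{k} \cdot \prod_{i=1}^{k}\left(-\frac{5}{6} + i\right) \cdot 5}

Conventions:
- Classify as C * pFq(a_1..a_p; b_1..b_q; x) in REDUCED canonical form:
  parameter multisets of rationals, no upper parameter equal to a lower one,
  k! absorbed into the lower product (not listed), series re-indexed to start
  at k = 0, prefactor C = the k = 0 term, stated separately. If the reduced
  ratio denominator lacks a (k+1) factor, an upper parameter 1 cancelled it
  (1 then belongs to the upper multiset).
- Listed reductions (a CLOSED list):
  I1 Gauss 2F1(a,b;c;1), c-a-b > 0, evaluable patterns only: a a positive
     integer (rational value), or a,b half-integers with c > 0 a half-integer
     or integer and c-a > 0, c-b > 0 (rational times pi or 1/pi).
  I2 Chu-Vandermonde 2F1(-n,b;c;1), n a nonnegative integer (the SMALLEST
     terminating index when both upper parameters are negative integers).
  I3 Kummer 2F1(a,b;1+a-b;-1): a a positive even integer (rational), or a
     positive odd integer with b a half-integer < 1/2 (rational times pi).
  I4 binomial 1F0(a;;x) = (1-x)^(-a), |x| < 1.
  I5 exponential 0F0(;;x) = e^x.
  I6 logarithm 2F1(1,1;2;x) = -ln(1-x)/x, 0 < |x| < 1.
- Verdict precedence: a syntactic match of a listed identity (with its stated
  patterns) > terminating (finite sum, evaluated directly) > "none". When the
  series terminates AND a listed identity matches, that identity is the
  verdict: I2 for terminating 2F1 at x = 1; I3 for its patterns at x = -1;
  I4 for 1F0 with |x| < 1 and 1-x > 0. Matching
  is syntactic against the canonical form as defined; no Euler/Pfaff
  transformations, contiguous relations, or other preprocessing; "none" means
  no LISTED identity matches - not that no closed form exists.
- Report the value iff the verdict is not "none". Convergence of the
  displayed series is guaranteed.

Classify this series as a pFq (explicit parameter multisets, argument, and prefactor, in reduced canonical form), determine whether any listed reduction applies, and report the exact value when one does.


Key step: with t_0 = -\frac{4}{9}, the parameter 1/6 appears in both the upper and lower lists and cancels.
Term ratio: r(k) = -\frac{3}{4} * (k-11) (k+\frac{1}{2}) / [(k-\frac{3}{8}) (k+1)] ; factor over Q: parameters, x = -\frac{3}{4}, and C = -\frac{4}{9}.

At argument -\frac{3}{4}: a 2F1 with upper {-11, \frac{1}{2}}, lower {-\frac{3}{8}}, scaled by C = -\frac{4}{9}. Verdict: terminating - upper parameter -11 makes this a finite sum (last index 11), evaluated exactly. Sum: \frac{14930287973888}{9335103219}.


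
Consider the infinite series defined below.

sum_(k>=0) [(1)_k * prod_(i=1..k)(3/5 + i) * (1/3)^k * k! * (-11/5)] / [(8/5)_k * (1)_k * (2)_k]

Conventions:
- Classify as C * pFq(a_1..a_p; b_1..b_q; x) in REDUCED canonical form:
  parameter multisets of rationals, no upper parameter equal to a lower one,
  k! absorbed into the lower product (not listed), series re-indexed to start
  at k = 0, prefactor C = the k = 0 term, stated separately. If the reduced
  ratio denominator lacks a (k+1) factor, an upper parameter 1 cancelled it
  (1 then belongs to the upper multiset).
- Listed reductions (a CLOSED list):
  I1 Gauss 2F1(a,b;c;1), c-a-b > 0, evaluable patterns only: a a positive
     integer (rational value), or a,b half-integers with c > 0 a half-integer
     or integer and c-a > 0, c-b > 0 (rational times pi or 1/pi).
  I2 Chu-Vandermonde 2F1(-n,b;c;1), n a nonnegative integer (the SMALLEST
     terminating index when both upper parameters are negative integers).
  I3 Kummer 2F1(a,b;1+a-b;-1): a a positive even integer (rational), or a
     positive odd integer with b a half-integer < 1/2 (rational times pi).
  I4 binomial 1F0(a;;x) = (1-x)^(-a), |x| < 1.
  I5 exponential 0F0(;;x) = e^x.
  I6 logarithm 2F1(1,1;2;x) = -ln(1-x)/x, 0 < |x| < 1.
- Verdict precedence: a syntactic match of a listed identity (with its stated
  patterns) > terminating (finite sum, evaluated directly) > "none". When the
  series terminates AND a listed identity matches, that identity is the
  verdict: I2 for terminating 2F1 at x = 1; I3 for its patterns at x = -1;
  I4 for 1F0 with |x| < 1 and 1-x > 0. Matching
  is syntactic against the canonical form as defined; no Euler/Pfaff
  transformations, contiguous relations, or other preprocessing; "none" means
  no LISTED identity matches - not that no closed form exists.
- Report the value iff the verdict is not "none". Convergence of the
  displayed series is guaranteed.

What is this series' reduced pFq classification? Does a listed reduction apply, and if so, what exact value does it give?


This is -11/5 * 2F1(1, 1; 2; 1/3) in reduced canonical form. Verdict: logarithm (I6) applies (the logarithm: parameters (1,1;2), x = 1/3). Exact value: (33/5) * ln(2/3).

Structural cue: from the first term -11/5: the parameter 8/5 appears in both the upper and lower lists and cancels.
Adjacent-term ratio: r(k) = (1/3) * (k+1) (k+1) / [(k+2) (k+1)] ; factor over Q: parameters, x = (1/3), and C = -11/5.


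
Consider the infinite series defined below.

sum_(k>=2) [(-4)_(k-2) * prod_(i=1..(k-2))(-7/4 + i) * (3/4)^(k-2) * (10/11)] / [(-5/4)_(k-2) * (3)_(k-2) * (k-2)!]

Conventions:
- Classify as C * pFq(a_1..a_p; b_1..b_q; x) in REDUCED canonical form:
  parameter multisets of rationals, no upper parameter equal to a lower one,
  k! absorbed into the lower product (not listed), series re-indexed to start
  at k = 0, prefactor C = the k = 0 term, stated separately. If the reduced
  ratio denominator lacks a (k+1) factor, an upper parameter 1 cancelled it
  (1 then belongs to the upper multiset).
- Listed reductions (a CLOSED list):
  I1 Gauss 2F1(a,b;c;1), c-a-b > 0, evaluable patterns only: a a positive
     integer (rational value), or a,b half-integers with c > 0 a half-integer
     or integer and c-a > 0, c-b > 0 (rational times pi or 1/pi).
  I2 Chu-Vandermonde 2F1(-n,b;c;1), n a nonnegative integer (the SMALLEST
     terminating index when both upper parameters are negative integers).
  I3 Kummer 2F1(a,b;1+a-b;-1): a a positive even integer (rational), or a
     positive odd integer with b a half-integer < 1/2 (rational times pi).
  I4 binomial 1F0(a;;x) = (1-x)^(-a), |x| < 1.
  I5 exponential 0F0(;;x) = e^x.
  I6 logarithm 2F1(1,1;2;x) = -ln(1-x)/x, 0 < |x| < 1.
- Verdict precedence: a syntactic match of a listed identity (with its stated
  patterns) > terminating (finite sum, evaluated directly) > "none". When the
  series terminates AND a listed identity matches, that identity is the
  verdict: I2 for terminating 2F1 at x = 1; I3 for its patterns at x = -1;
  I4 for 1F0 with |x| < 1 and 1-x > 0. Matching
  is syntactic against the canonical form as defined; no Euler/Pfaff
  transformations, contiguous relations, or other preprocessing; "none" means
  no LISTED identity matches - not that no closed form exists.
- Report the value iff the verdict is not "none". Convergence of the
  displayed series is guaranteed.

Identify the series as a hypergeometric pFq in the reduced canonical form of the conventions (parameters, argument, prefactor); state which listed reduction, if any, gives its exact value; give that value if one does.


At argument 3/4: a 2F2 with upper {-4, -3/4}, lower {-5/4, 3}, scaled by C = 10/11. Verdict: terminating - upper -4 stops the sum at k = 4; the 5 terms are added exactly. Exact value: 18511/78848.

The tell: from the first term 10/11: the running product (prefactor 10/11) telescopes to a rising factorial.
Step ratio: r(k) = (3/4) * (k-4) (k-3/4) / [(k-5/4) (k+3) (k+1)] - rational; roots negated = parameters, x = (3/4), C = 10/11.


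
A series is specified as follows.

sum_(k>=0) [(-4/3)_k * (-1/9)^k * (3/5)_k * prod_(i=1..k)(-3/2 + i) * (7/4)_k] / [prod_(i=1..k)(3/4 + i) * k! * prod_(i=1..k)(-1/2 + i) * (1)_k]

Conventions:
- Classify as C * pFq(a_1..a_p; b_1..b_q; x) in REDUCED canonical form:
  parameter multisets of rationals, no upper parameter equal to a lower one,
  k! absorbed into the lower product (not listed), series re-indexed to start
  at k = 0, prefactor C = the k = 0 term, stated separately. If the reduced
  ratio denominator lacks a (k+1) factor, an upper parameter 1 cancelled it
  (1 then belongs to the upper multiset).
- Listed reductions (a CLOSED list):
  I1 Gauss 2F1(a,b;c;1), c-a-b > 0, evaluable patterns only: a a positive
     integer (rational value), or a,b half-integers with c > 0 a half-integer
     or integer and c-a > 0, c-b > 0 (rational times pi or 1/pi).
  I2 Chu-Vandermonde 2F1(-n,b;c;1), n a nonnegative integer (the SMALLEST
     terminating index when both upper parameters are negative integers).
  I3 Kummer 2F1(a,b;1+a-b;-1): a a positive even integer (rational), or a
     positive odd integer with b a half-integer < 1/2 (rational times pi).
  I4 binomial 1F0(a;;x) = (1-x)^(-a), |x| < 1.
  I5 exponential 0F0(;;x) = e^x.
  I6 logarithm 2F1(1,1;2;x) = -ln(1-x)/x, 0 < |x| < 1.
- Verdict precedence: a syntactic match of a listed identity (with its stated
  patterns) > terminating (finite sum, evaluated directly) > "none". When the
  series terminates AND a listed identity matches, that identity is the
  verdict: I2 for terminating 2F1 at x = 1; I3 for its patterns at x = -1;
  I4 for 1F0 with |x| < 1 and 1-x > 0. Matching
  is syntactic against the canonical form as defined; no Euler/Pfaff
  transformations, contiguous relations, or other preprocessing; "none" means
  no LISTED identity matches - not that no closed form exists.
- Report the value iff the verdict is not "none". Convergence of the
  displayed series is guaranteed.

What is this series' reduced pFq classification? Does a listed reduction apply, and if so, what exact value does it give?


Reduced: x = -1/9, 3F2, upper = {-4/3, -1/2, 3/5}, lower = {1/2, 1}, C = 1. Verdict: none (x = -1/9): each listed identity misses the multisets {-4/3, -1/2, 3/5} ; {1/2, 1}.

The tell: t_0 being 1, the parameter 7/4 appears in both the upper and lower lists and cancels.
Term ratio: r(k) = (-1/9) * (k-4/3) (k-1/2) (k+3/5) / [(k+1/2) (k+1) (k+1)] - rational in k, leading ratio (-1/9); with t_0 = 1, classification follows.


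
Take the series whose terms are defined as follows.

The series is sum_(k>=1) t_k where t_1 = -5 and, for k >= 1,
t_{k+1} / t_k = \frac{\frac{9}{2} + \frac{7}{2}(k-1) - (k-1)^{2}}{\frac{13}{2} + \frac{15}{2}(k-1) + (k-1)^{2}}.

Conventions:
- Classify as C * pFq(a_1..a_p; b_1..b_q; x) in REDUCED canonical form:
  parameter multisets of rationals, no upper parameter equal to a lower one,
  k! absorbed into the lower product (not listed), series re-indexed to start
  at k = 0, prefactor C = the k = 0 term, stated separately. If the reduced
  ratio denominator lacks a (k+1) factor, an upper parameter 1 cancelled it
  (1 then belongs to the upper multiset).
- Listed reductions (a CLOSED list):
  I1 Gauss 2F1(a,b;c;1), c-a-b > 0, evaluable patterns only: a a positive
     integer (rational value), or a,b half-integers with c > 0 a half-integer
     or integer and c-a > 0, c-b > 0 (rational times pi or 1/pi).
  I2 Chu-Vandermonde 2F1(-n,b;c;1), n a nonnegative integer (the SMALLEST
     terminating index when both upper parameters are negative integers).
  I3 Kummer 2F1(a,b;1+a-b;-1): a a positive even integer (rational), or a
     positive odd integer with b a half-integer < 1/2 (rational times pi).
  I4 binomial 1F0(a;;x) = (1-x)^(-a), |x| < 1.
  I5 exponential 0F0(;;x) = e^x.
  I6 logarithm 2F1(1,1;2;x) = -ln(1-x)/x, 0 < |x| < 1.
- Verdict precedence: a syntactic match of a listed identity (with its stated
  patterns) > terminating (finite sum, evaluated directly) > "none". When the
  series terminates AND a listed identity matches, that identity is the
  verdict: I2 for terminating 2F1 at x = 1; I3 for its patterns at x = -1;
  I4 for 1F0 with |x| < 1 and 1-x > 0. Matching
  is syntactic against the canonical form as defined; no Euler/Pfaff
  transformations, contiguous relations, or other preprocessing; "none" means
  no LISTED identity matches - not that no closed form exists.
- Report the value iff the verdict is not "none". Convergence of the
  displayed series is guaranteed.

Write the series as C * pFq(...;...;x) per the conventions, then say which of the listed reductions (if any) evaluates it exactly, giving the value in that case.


Key step: t_0 = -5 here, and factor the ratio over Q (C = -5): negated roots = parameters.
Consecutive-term ratio: r(k) = -1 * (k-\frac{9}{2}) (k+1) / [(k+\frac{13}{2}) (k+1)] ; factor over Q: parameters, x = -1, and C = -5.

x = -1 here; the reduced form reads 2F1, upper {-\frac{9}{2}, 1}, lower {\frac{13}{2}}, C = -5. Verdict: this is Kummer (I3) (x = -1; c = \frac{13}{2} equals 1+a-b for upper {-\frac{9}{2}, 1}: listed pattern). Value: \left(-\frac{3465}{1024}\right) \cdot \pi.


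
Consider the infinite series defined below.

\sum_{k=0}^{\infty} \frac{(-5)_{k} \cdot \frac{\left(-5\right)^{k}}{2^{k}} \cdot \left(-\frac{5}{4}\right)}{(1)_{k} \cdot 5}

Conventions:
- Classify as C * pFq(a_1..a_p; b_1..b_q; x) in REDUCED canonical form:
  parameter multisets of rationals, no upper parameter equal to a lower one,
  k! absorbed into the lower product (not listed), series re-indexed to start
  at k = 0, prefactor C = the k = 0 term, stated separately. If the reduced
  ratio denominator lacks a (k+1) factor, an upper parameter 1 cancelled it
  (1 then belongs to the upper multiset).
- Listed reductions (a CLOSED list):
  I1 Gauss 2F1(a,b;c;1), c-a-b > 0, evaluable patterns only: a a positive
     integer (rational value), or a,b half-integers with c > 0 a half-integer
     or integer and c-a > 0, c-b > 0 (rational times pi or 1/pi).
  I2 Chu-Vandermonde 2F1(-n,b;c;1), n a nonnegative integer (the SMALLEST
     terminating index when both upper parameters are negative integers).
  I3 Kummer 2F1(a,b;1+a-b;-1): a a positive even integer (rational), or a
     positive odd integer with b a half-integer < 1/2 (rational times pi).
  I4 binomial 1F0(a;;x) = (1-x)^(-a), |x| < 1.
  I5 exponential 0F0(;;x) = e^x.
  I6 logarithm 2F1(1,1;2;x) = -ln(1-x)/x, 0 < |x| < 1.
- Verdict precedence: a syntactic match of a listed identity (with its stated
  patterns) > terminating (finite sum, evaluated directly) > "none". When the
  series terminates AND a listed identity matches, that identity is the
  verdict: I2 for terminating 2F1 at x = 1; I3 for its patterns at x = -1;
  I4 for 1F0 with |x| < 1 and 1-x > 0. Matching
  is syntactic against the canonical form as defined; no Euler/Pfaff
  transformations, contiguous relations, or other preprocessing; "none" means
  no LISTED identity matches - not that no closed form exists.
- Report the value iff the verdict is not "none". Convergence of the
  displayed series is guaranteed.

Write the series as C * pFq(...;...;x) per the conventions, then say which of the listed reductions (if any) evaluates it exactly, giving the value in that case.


With C = -\frac{1}{4}: the canonical form is 1F0(-5; -; -\frac{5}{2}). Verdict: terminating (-5 upstairs). 6 nonzero terms in all; added directly. Value: -\frac{16807}{128}.

Key observation: with t_0 = -\frac{1}{4}, the constant factors (C = -1/4) combine into one prefactor.
Term ratio: r(k) = -\frac{5}{2} * (k-5) / [(k+1)] ; factor over Q: parameters, x = -\frac{5}{2}, and C = -\frac{1}{4}.


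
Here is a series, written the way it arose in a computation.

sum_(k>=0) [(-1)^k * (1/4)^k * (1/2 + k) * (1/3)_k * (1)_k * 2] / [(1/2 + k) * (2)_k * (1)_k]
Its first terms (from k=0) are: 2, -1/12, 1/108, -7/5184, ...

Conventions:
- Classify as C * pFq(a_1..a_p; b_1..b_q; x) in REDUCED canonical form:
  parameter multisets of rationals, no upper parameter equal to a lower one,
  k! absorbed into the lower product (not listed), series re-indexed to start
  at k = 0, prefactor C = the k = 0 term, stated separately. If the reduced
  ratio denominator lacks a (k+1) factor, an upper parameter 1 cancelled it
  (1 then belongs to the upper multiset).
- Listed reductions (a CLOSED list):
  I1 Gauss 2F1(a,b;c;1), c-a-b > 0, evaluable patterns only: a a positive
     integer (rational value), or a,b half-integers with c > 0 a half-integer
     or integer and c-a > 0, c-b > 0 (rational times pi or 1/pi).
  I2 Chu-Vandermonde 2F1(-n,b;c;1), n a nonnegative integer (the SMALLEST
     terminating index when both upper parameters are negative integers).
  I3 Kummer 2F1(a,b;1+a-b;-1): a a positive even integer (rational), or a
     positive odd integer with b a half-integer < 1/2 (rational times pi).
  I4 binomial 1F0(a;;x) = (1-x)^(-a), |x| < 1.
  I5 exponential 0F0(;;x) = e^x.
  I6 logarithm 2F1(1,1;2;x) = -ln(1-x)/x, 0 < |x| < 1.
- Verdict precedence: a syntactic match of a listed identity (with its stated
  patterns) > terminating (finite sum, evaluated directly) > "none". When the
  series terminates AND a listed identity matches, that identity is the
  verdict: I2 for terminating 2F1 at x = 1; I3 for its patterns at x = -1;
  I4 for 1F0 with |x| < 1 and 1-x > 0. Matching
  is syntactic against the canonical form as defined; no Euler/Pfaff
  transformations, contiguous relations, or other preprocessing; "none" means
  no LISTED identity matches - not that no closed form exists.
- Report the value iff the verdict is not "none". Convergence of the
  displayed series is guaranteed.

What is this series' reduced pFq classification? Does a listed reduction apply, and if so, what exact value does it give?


Canonical form: C = 2 times 2F1 with upper {1/3, 1}, lower {2}, x = -1/4. Verdict: none here - no I1-I6 shape fits x = -1/4 with lower {2}.

Key observation: from the first term 2: striking the common factor k + 1/2 reduces the term (C = 2, x = -1/4).
Adjacent-term ratio: r(k) = (-1/4) * (k+1/3) (k+1) / [(k+2) (k+1)] - rational in k, leading ratio (-1/4); with t_0 = 2, classification follows.


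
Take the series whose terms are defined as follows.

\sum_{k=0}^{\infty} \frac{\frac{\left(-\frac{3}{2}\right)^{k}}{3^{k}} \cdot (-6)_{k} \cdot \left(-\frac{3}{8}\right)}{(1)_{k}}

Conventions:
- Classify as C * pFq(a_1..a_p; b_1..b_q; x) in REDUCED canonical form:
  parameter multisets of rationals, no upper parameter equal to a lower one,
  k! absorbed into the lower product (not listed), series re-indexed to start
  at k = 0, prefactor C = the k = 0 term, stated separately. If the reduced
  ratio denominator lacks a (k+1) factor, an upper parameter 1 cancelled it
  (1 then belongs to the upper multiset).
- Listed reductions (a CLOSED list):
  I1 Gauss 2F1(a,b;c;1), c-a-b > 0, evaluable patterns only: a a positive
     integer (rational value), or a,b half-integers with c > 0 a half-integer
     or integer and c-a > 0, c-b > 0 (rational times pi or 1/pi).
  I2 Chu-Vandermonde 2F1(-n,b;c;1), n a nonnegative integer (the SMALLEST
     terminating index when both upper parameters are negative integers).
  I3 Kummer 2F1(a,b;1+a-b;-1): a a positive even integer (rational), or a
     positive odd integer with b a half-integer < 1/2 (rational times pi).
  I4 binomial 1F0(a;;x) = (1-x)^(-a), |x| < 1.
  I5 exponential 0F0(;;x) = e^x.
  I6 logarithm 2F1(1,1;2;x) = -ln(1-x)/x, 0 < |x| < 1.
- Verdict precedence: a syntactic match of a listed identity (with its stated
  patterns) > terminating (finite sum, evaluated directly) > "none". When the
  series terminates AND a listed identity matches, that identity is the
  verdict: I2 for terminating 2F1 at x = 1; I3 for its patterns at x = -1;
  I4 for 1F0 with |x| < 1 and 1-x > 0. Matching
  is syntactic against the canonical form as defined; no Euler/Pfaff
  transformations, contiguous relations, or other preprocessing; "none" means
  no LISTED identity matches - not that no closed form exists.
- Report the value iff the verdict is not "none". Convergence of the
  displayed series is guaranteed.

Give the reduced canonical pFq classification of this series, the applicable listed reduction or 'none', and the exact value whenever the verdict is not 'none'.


Classification (C = -\frac{3}{8}): 1F0 with upper {-6}, lower {-}, argument x = -\frac{1}{2}. Verdict at x = -\frac{1}{2}: the I4 binomial reduction matches (the 1F0 binomial series: exponent 6, x = -\frac{1}{2}). Its exact value is -\frac{2187}{512}.

The tell: with t_0 = -\frac{3}{8}, (1)_k (C = -3/8, x = -1/2) is k! itself.
Consecutive-term ratio: r(k) = -\frac{1}{2} * (k-6) / [(k+1)] - poly over poly, x = -\frac{1}{2} from leading terms; C = -\frac{3}{8} at k = 0.


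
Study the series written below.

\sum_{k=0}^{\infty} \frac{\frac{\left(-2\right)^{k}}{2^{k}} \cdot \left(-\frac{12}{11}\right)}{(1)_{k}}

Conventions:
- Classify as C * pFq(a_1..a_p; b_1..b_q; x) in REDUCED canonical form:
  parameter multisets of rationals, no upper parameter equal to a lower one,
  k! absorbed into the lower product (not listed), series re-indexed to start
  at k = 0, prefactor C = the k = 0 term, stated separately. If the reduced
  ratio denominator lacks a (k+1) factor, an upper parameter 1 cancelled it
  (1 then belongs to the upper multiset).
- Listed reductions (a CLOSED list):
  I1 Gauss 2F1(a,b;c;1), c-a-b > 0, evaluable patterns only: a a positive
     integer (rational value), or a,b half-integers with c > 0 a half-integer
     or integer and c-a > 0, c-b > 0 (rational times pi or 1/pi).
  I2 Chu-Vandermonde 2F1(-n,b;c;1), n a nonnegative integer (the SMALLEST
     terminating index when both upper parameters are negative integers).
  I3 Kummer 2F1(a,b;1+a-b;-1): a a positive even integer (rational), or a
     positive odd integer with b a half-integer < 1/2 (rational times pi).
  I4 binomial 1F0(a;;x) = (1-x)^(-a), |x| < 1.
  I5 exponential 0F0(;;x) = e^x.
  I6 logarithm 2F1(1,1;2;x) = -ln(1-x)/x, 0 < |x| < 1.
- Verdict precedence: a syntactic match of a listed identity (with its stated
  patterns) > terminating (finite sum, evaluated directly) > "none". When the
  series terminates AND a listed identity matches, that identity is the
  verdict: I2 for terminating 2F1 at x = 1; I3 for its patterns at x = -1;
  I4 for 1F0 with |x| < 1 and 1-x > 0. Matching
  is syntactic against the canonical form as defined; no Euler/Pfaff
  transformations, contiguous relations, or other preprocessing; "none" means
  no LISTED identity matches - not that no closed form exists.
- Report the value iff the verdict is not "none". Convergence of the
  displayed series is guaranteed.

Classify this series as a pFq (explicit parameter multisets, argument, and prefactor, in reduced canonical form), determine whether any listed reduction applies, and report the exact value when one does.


With C = -\frac{12}{11}: the canonical form is 0F0(-; -; -1). Verdict: this is the exponential series (I5) (the 0F0 exponential series at x = -1). Sum: \left(-\frac{12}{11}\right) \cdot e^{-1}.

Structural cue: t_0 being -\frac{12}{11}, the two k-th powers (prefactor -12/11) combine into one argument.
Consecutive-term ratio: r(k) = -1 * 1 / [(k+1)] - poly over poly, x = -1 from leading terms; C = -\frac{12}{11} at k = 0.


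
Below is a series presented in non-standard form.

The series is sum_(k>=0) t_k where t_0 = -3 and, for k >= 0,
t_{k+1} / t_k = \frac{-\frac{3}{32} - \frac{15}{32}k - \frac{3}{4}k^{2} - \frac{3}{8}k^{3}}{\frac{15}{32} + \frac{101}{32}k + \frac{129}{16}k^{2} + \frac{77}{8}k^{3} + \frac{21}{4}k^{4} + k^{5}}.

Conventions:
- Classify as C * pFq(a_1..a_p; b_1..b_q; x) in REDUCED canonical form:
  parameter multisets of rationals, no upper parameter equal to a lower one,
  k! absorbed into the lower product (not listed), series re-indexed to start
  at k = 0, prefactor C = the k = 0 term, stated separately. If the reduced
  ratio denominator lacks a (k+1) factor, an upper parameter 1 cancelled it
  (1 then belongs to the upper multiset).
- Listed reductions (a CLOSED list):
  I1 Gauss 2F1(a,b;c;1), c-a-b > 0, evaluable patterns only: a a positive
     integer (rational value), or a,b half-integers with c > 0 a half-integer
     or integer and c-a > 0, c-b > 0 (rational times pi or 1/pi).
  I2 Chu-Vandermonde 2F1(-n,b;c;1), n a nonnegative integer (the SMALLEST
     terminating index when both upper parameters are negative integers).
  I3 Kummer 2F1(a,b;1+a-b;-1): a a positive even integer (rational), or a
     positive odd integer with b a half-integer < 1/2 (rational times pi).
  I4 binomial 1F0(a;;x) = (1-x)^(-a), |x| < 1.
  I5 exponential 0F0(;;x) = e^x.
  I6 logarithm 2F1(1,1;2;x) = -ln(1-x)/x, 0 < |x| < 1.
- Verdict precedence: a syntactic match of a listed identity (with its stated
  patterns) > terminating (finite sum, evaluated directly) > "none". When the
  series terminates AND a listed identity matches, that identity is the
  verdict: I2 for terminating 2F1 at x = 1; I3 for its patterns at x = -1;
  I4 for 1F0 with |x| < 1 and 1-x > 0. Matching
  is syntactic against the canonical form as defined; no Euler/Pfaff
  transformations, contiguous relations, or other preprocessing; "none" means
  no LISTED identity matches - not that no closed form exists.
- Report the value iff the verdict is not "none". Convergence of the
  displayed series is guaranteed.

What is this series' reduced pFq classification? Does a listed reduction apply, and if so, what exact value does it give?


Canonical form: C = -3 times 1F2 with upper {1}, lower {\frac{3}{4}, \frac{5}{2}}, x = -\frac{3}{8}. Verdict: none. A 1F2 with upper {1} fits none of I1-I6 at x = -\frac{3}{8}; the sum runs forever.

Key observation: with t_0 = -3, the ratio is unreduced: k + 1/2 divides both sides (C = -3, x = -3/8).
Step ratio: r(k) = -\frac{3}{8} * (k+1) / [(k+\frac{3}{4}) (k+\frac{5}{2}) (k+1)] - poly over poly, x = -\frac{3}{8} from leading terms; C = -3 at k = 0.


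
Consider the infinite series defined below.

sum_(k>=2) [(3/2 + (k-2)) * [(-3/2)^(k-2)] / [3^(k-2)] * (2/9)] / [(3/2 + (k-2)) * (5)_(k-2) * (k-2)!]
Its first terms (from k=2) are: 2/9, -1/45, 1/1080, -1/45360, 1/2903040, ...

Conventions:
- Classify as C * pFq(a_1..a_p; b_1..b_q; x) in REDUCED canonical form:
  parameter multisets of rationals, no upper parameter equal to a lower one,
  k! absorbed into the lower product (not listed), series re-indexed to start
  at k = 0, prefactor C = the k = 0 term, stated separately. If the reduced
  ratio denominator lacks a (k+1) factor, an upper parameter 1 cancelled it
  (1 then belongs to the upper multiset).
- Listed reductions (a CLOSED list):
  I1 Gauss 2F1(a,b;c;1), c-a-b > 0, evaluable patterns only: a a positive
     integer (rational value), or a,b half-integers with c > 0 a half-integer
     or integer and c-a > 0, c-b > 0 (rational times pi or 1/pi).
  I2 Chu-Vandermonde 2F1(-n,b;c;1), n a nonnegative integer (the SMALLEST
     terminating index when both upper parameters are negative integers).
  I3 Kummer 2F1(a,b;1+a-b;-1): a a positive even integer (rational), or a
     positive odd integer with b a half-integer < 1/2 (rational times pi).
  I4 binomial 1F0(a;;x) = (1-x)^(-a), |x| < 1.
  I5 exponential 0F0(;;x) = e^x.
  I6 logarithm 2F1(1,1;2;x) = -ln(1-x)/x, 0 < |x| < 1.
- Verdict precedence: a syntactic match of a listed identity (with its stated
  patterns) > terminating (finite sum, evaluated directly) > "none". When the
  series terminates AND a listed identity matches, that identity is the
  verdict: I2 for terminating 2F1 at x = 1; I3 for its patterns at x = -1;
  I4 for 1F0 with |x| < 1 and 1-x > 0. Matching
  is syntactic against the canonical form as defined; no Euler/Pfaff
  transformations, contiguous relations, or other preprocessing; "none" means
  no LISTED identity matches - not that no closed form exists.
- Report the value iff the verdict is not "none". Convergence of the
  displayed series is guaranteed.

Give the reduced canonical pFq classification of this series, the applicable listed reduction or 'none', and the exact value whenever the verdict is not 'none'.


With C = 2/9: the canonical form is 0F1(-; 5; -1/2). Verdict: none. Every listed pattern misses the 0F1 form at -1/2, upper {-}.

Key step: from the first term 2/9: k + 3/2 divides numerator and denominator alike; C = 2/9, x = -1/2 after cancelling.
Step ratio: r(k) = (-1/2) * 1 / [(k+5) (k+1)] - poly over poly, x = (-1/2) from leading terms; C = 2/9 at k = 0.


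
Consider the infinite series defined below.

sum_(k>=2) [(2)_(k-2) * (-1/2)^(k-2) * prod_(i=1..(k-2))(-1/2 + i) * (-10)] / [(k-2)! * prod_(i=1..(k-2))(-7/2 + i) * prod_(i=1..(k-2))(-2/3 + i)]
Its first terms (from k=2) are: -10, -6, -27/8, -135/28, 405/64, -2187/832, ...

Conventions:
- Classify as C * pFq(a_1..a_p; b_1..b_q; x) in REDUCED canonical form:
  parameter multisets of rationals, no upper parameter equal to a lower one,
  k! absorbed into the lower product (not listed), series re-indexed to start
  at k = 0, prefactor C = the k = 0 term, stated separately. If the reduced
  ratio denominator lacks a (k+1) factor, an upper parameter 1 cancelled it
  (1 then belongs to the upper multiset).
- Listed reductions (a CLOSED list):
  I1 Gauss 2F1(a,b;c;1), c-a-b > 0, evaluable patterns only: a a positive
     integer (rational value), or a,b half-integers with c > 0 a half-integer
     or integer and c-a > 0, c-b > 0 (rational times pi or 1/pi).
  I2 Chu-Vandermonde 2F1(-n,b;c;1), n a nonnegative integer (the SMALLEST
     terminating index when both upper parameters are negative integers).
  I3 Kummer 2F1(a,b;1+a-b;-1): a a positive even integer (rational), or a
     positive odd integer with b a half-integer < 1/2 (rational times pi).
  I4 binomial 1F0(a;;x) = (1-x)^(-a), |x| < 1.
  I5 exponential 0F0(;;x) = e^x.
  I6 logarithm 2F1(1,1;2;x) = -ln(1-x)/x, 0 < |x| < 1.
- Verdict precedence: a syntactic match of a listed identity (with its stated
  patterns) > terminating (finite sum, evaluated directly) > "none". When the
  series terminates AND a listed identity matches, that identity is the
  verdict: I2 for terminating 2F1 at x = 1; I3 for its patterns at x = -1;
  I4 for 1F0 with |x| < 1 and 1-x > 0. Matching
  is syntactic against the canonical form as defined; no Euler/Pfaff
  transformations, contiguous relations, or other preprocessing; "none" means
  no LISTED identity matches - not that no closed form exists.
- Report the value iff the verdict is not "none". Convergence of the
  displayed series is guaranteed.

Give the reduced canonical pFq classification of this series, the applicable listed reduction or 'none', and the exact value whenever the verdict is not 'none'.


Structural cue: with t_0 = -10, the lower running product (C = -10) is a rising factorial.
Term ratio: r(k) = (-1/2) * (k+1/2) (k+2) / [(k-5/2) (k+1/3) (k+1)] - poly over poly, x = (-1/2) from leading terms; C = -10 at k = 0.

Canonical form: C = -10 times 2F2 with upper {1/2, 2}, lower {-5/2, 1/3}, x = -1/2. Verdict: none - this 2F2 at x = -1/2 matches no listed pattern, and upper {1/2, 2} holds no stopper.
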